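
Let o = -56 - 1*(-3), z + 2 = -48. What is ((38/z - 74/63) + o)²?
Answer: 7486056484/2480625 ≈ 3017.8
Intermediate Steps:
z = -50 (z = -2 - 48 = -50)
o = -53 (o = -56 + 3 = -53)
((38/z - 74/63) + o)² = ((38/(-50) - 74/63) - 53)² = ((38*(-1/50) - 74*1/63) - 53)² = ((-19/25 - 74/63) - 53)² = (-3047/1575 - 53)² = (-86522/1575)² = 7486056484/2480625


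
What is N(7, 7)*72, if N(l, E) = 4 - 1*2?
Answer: 144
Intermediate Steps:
N(l, E) = 2 (N(l, E) = 4 - 2 = 2)
N(7, 7)*72 = 2*72 = 144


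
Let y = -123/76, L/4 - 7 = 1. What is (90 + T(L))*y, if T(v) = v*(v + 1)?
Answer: -70479/38 ≈ -1854.7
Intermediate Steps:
L = 32 (L = 28 + 4*1 = 28 + 4 = 32)
T(v) = v*(1 + v)
y = -123/76 ≈ -1.6184
(90 + T(L))*y = (90 + 32*(1 + 32))*(-123/76) = (90 + 32*33)*(-123/76) = (90 + 1056)*(-123/76) = 1146*(-123/76) = -70479/38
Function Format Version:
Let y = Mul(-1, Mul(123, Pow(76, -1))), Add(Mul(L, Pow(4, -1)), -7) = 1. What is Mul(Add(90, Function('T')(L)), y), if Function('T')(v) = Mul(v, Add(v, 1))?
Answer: Rational(-70479, 38) ≈ -1854.7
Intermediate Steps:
L = 32 (L = Add(28, Mul(4, 1)) = Add(28, 4) = 32)
Function('T')(v) = Mul(v, Add(1, v))
y = Rational(-123, 76) (y = Mul(-1, Mul(123, Rational(1, 76))) = Mul(-1, Rational(123, 76)) = Rational(-123, 76) ≈ -1.6184)
Mul(Add(90, Function('T')(L)), y) = Mul(Add(90, Mul(32, Add(1, 32))), Rational(-123, 76)) = Mul(Add(90, Mul(32, 33)), Rational(-123, 76)) = Mul(Add(90, 1056), Rational(-123, 76)) = Mul(1146, Rational(-123, 76)) = Rational(-70479, 38)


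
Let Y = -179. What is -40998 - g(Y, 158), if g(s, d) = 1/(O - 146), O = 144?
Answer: -81995/2 ≈ -40998.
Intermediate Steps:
g(s, d) = -½ (g(s, d) = 1/(144 - 146) = 1/(-2) = -½)
-40998 - g(Y, 158) = -40998 - 1*(-½) = -40998 + ½ = -81995/2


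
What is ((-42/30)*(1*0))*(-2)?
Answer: 0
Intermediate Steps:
((-42/30)*(1*0))*(-2) = (-42*1/30*0)*(-2) = -7/5*0*(-2) = 0*(-2) = 0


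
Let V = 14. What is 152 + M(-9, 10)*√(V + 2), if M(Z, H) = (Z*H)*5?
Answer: -1648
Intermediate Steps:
M(Z, H) = 5*H*Z (M(Z, H) = (H*Z)*5 = 5*H*Z)
152 + M(-9, 10)*√(V + 2) = 152 + (5*10*(-9))*√(14 + 2) = 152 - 450*√16 = 152 - 450*4 = 152 - 1800 = -1648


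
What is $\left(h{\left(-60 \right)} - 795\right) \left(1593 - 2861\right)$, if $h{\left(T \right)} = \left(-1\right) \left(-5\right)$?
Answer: $1001720$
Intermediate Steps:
$h{\left(T \right)} = 5$
$\left(h{\left(-60 \right)} - 795\right) \left(1593 - 2861\right) = \left(5 - 795\right) \left(1593 - 2861\right) = - 790 \left(1593 - 2861\right) = \left(-790\right) \left(-1268\right) = 1001720$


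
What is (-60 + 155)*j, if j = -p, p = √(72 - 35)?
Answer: -95*√37 ≈ -577.86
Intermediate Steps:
p = √37 ≈ 6.0828
j = -√37 ≈ -6.0828
(-60 + 155)*j = (-60 + 155)*(-√37) = 95*(-√37) = -95*√37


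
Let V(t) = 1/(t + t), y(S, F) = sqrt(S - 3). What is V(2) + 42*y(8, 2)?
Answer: 1/4 + 42*sqrt(5) ≈ 94.165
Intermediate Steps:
y(S, F) = sqrt(-3 + S)
V(t) = 1/(2*t)
V(2) + 42*y(8, 2) = (1/2)/2 + 42*sqrt(-3 + 8) = (1/2)*(1/2) + 42*sqrt(5) = 1/4 + 42*sqrt(5)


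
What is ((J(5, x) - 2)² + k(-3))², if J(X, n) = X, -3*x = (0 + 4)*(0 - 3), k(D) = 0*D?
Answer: 81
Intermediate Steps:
k(D) = 0
x = 4 (x = -(0 + 4)*(0 - 3)/3 = -4*(-3)/3 = -⅓*(-12) = 4)
((J(5, x) - 2)² + k(-3))² = ((5 - 2)² + 0)² = (3² + 0)² = (9 + 0)² = 9² = 81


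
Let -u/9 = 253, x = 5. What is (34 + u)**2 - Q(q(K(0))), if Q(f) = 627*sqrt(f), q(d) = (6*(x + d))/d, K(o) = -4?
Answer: 5031049 - 627*I*sqrt(6)/2 ≈ 5.031e+6 - 767.92*I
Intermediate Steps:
u = -2277 (u = -9*253 = -2277)
q(d) = (30 + 6*d)/d (q(d) = (6*(5 + d))/d = (30 + 6*d)/d)
(34 + u)**2 - Q(q(K(0))) = (34 - 2277)**2 - 627*sqrt(6 + 30/(-4)) = (-2243)**2 - 627*sqrt(6 + 30*(-1/4)) = 5031049 - 627*sqrt(6 - 15/2) = 5031049 - 627*sqrt(-3/2) = 5031049 - 627*I*sqrt(6)/2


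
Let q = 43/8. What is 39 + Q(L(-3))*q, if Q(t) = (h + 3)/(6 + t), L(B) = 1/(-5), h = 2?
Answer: 10123/232 ≈ 43.634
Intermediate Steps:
L(B) = -1/5
Q(t) = 5/(6 + t) (Q(t) = (2 + 3)/(6 + t) = 5/(6 + t))
q = 43/8 (q = 43*(1/8) = 43/8 ≈ 5.3750)
39 + Q(L(-3))*q = 39 + (5/(6 - 1/5))*(43/8) = 39 + (5/(29/5))*(43/8) = 39 + (5*(5/29))*(43/8) = 39 + (25/29)*(43/8) = 39 + 1075/232 = 10123/232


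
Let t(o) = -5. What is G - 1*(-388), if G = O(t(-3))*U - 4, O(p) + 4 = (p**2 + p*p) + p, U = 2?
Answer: 466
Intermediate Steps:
O(p) = -4 + p + 2*p**2 (O(p) = -4 + ((p**2 + p*p) + p) = -4 + ((p**2 + p**2) + p) = -4 + (2*p**2 + p) = -4 + (p + 2*p**2) = -4 + p + 2*p**2)
G = 78 (G = (-4 - 5 + 2*(-5)**2)*2 - 4 = (-4 - 5 + 2*25)*2 - 4 = (-4 - 5 + 50)*2 - 4 = 41*2 - 4 = 82 - 4 = 78)
G - 1*(-388) = 78 - 1*(-388) = 78 + 388 = 466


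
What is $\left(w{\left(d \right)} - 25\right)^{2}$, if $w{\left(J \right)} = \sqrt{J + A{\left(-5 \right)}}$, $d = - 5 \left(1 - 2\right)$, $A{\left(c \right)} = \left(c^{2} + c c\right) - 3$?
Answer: $677 - 100 \sqrt{13} \approx 316.44$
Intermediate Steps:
$A{\left(c \right)} = -3 + 2 c^{2}$ ($A{\left(c \right)} = \left(c^{2} + c^{2}\right) - 3 = 2 c^{2} - 3 = -3 + 2 c^{2}$)
$d = 5$ ($d = \left(-5\right) \left(-1\right) = 5$)
$w{\left(J \right)} = \sqrt{47 + J}$ ($w{\left(J \right)} = \sqrt{J - \left(3 - 2 \left(-5\right)^{2}\right)} = \sqrt{J + \left(-3 + 2 \cdot 25\right)} = \sqrt{J + \left(-3 + 50\right)} = \sqrt{J + 47} = \sqrt{47 + J}$)
$\left(w{\left(d \right)} - 25\right)^{2} = \left(\sqrt{47 + 5} - 25\right)^{2} = \left(\sqrt{52} - 25\right)^{2} = \left(2 \sqrt{13} - 25\right)^{2} = \left(-25 + 2 \sqrt{13}\right)^{2}$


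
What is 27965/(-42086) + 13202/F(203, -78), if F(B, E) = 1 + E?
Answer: -7243801/42086 ≈ -172.12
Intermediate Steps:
27965/(-42086) + 13202/F(203, -78) = 27965/(-42086) + 13202/(1 - 78) = 27965*(-1/42086) + 13202/(-77) = -27965/42086 + 13202*(-1/77) = -27965/42086 - 1886/11 = -7243801/42086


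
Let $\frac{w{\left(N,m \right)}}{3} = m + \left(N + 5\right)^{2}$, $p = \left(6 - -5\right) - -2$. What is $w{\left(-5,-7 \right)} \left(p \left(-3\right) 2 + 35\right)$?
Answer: $903$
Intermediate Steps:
$p = 13$ ($p = \left(6 + 5\right) + 2 = 11 + 2 = 13$)
$w{\left(N,m \right)} = 3 m + 3 \left(5 + N\right)^{2}$ ($w{\left(N,m \right)} = 3 \left(m + \left(N + 5\right)^{2}\right) = 3 \left(m + \left(5 + N\right)^{2}\right) = 3 m + 3 \left(5 + N\right)^{2}$)
$w{\left(-5,-7 \right)} \left(p \left(-3\right) 2 + 35\right) = \left(3 \left(-7\right) + 3 \left(5 - 5\right)^{2}\right) \left(13 \left(-3\right) 2 + 35\right) = \left(-21 + 3 \cdot 0^{2}\right) \left(\left(-39\right) 2 + 35\right) = \left(-21 + 3 \cdot 0\right) \left(-78 + 35\right) = \left(-21 + 0\right) \left(-43\right) = \left(-21\right) \left(-43\right) = 903$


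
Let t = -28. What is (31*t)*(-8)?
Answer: 6944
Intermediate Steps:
(31*t)*(-8) = (31*(-28))*(-8) = -868*(-8) = 6944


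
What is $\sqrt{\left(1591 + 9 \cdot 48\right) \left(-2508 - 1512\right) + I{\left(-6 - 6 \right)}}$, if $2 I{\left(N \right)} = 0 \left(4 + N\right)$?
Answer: $34 i \sqrt{7035} \approx 2851.7 i$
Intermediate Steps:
$I{\left(N \right)} = 0$ ($I{\left(N \right)} = \frac{0 \left(4 + N\right)}{2} = \frac{1}{2} \cdot 0 = 0$)
$\sqrt{\left(1591 + 9 \cdot 48\right) \left(-2508 - 1512\right) + I{\left(-6 - 6 \right)}} = \sqrt{\left(1591 + 9 \cdot 48\right) \left(-2508 - 1512\right) + 0} = \sqrt{\left(1591 + 432\right) \left(-4020\right) + 0} = \sqrt{2023 \left(-4020\right) + 0} = \sqrt{-8132460 + 0} = \sqrt{-8132460} = 34 i \sqrt{7035}$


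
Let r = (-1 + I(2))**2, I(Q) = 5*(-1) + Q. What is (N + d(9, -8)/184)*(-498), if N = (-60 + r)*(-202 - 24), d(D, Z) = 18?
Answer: -227799393/46 ≈ -4.9522e+6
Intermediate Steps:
I(Q) = -5 + Q
r = 16 (r = (-1 + (-5 + 2))**2 = (-1 - 3)**2 = (-4)**2 = 16)
N = 9944 (N = (-60 + 16)*(-202 - 24) = -44*(-226) = 9944)
(N + d(9, -8)/184)*(-498) = (9944 + 18/184)*(-498) = (9944 + 18*(1/184))*(-498) = (9944 + 9/92)*(-498) = (914857/92)*(-498) = -227799393/46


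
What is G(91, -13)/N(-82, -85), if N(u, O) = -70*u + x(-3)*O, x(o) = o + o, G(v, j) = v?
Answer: 91/6250 ≈ 0.014560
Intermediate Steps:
x(o) = 2*o
N(u, O) = -70*u - 6*O (N(u, O) = -70*u + (2*(-3))*O = -70*u - 6*O)
G(91, -13)/N(-82, -85) = 91/(-70*(-82) - 6*(-85)) = 91/(5740 + 510) = 91/6250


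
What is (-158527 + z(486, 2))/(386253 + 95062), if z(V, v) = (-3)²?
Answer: -158518/481315 ≈ -0.32934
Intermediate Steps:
z(V, v) = 9
(-158527 + z(486, 2))/(386253 + 95062) = (-158527 + 9)/(386253 + 95062) = -158518/481315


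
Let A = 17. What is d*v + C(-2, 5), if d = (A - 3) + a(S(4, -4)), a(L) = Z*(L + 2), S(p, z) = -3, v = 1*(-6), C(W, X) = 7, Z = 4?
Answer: -53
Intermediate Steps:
v = -6
a(L) = 8 + 4*L (a(L) = 4*(L + 2) = 4*(2 + L) = 8 + 4*L)
d = 10 (d = (17 - 3) + (8 + 4*(-3)) = 14 + (8 - 12) = 14 - 4 = 10)
d*v + C(-2, 5) = 10*(-6) + 7 = -60 + 7 = -53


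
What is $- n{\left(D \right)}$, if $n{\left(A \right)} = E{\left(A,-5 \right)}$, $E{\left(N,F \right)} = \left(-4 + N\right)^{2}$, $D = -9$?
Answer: $-169$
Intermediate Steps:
$n{\left(A \right)} = \left(-4 + A\right)^{2}$
$- n{\left(D \right)} = - \left(-4 - 9\right)^{2} = - \left(-13\right)^{2} = \left(-1\right) 169 = -169$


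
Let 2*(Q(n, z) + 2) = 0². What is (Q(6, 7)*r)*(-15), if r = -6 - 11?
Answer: -510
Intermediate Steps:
r = -17
Q(n, z) = -2 (Q(n, z) = -2 + (½)*0² = -2 + (½)*0 = -2 + 0 = -2)
(Q(6, 7)*r)*(-15) = -2*(-17)*(-15) = 34*(-15) = -510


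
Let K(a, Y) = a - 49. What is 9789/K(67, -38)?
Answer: 3263/6 ≈ 543.83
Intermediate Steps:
K(a, Y) = -49 + a
9789/K(67, -38) = 9789/(-49 + 67) = 9789/18 = 9789*(1/18) = 3263/6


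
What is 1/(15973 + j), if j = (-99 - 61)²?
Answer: 1/41573 ≈ 2.4054e-5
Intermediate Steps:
j = 25600 (j = (-160)² = 25600)
1/(15973 + j) = 1/(15973 + 25600) = 1/41573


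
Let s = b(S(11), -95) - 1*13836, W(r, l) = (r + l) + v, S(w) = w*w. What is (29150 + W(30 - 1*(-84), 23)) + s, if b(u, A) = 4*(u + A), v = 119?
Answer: 15674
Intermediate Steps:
S(w) = w²
b(u, A) = 4*A + 4*u (b(u, A) = 4*(A + u) = 4*A + 4*u)
W(r, l) = 119 + l + r (W(r, l) = (r + l) + 119 = (l + r) + 119 = 119 + l + r)
s = -13732 (s = (4*(-95) + 4*11²) - 1*13836 = (-380 + 4*121) - 13836 = (-380 + 484) - 13836 = 104 - 13836 = -13732)
(29150 + W(30 - 1*(-84), 23)) + s = (29150 + (119 + 23 + (30 - 1*(-84)))) - 13732 = (29150 + (119 + 23 + (30 + 84))) - 13732 = (29150 + (119 + 23 + 114)) - 13732 = (29150 + 256) - 13732 = 29406 - 13732 = 15674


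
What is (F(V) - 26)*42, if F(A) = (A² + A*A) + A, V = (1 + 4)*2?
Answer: 7728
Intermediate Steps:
V = 10 (V = 5*2 = 10)
F(A) = A + 2*A² (F(A) = (A² + A²) + A = 2*A² + A = A + 2*A²)
(F(V) - 26)*42 = (10*(1 + 2*10) - 26)*42 = (10*(1 + 20) - 26)*42 = (10*21 - 26)*42 = (210 - 26)*42 = 184*42 = 7728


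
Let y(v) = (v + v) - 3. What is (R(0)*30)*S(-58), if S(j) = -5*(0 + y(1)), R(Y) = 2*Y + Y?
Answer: 0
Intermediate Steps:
y(v) = -3 + 2*v (y(v) = 2*v - 3 = -3 + 2*v)
R(Y) = 3*Y
S(j) = 5 (S(j) = -5*(0 + (-3 + 2*1)) = -5*(0 + (-3 + 2)) = -5*(0 - 1) = -5*(-1) = 5)
(R(0)*30)*S(-58) = ((3*0)*30)*5 = (0*30)*5 = 0*5 = 0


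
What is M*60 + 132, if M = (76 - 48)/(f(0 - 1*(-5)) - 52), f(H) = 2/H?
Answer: 4276/43 ≈ 99.442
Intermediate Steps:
M = -70/129 (M = (76 - 48)/(2/(0 - 1*(-5)) - 52) = 28/(2/(0 + 5) - 52) = 28/(2/5 - 52) = 28/(2*(⅕) - 52) = 28/(⅖ - 52) = 28/(-258/5) = 28*(-5/258) = -70/129 ≈ -0.54264)
M*60 + 132 = -70/129*60 + 132 = -1400/43 + 132 = 4276/43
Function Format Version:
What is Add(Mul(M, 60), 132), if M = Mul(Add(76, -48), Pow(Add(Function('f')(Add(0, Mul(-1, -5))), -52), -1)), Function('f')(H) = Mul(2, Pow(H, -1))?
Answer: Rational(4276, 43) ≈ 99.442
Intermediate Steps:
M = Rational(-70, 129) (M = Mul(Add(76, -48), Pow(Add(Mul(2, Pow(Add(0, Mul(-1, -5)), -1)), -52), -1)) = Mul(28, Pow(Add(Mul(2, Pow(Add(0, 5), -1)), -52), -1)) = Mul(28, Pow(Add(Mul(2, Pow(5, -1)), -52), -1)) = Mul(28, Pow(Add(Mul(2, Rational(1, 5)), -52), -1)) = Mul(28, Pow(Add(Rational(2, 5), -52), -1)) = Mul(28, Pow(Rational(-258, 5), -1)) = Mul(28, Rational(-5, 258)) = Rational(-70, 129) ≈ -0.54264)
Add(Mul(M, 60), 132) = Add(Mul(Rational(-70, 129), 60), 132) = Add(Rational(-1400, 43), 132) = Rational(4276, 43)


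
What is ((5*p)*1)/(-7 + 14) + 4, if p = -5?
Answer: 3/7 ≈ 0.42857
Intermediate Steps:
((5*p)*1)/(-7 + 14) + 4 = ((5*(-5))*1)/(-7 + 14) + 4 = -25*1/7 + 4 = -25/7 + 4 = 3/7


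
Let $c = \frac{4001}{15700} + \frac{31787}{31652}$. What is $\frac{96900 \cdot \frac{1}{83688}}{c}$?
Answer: $\frac{250797589375}{272725048728} \approx 0.9196$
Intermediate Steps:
$c = \frac{39105972}{31058525}$ ($c = 4001 \cdot \frac{1}{15700} + 31787 \cdot \frac{1}{31652} = \frac{4001}{15700} + \frac{31787}{31652} = \frac{39105972}{31058525} \approx 1.2591$)
$\frac{96900 \cdot \frac{1}{83688}}{c} = \frac{96900 \cdot \frac{1}{83688}}{\frac{39105972}{31058525}} = 96900 \cdot \frac{1}{83688} \cdot \frac{31058525}{39105972} = \frac{8075}{6974} \cdot \frac{31058525}{39105972} = \frac{250797589375}{272725048728}$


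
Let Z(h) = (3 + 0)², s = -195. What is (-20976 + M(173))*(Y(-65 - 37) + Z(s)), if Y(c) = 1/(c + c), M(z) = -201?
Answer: -12953265/68 ≈ -1.9049e+5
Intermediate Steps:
Y(c) = 1/(2*c)
Z(h) = 9 (Z(h) = 3² = 9)
(-20976 + M(173))*(Y(-65 - 37) + Z(s)) = (-20976 - 201)*(1/(2*(-65 - 37)) + 9) = -21177*((½)/(-102) + 9) = -21177*((½)*(-1/102) + 9) = -21177*(-1/204 + 9) = -21177*1835/204 = -12953265/68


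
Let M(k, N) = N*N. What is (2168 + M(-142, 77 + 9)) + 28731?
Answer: 38295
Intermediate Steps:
M(k, N) = N**2
(2168 + M(-142, 77 + 9)) + 28731 = (2168 + (77 + 9)**2) + 28731 = (2168 + 86**2) + 28731 = (2168 + 7396) + 28731 = 9564 + 28731 = 38295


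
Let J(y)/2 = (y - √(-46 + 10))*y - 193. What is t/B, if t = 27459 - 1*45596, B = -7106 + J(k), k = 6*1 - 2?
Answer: 33825505/13913476 - 54411*I/3478369 ≈ 2.4311 - 0.015643*I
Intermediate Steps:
k = 4 (k = 6 - 2 = 4)
J(y) = -386 + 2*y*(y - 6*I) (J(y) = 2*((y - √(-46 + 10))*y - 193) = 2*((y - √(-36))*y - 193) = 2*((y - 6*I)*y - 193) = 2*(y*(y - 6*I) - 193) = 2*(-193 + y*(y - 6*I)) = -386 + 2*y*(y - 6*I))
B = -7460 - 48*I (B = -7106 + (-386 + 2*4² - 12*I*4) = -7106 + (-386 + 2*16 - 48*I) = -7106 + (-386 + 32 - 48*I) = -7106 + (-354 - 48*I) = -7460 - 48*I ≈ -7460.0 - 48.0*I)
t = -18137 (t = 27459 - 45596 = -18137)
t/B = -18137*(-7460 + 48*I)/55653904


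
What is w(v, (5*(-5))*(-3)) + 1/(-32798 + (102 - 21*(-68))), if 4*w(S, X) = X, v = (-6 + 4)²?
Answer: 293137/15634 ≈ 18.750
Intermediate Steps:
v = 4 (v = (-2)² = 4)
w(S, X) = X/4
w(v, (5*(-5))*(-3)) + 1/(-32798 + (102 - 21*(-68))) = ((5*(-5))*(-3))/4 + 1/(-32798 + (102 - 21*(-68))) = (-25*(-3))/4 + 1/(-32798 + (102 + 1428)) = (¼)*75 + 1/(-32798 + 1530) = 75/4 + 1/(-31268) = 75/4 - 1/31268 = 293137/15634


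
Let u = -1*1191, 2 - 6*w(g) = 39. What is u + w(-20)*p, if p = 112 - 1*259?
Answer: -569/2 ≈ -284.50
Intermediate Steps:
w(g) = -37/6 (w(g) = ⅓ - ⅙*39 = ⅓ - 13/2 = -37/6)
u = -1191
p = -147 (p = 112 - 259 = -147)
u + w(-20)*p = -1191 - 37/6*(-147) = -1191 + 1813/2 = -569/2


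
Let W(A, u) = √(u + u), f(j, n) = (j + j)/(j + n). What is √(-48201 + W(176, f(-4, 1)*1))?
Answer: √(-433809 + 12*√3)/3 ≈ 219.54*I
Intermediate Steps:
f(j, n) = 2*j/(j + n) (f(j, n) = (2*j)/(j + n) = 2*j/(j + n))
W(A, u) = √2*√u (W(A, u) = √(2*u) = √2*√u)
√(-48201 + W(176, f(-4, 1)*1)) = √(-48201 + √2*√((2*(-4)/(-4 + 1))*1)) = √(-48201 + √2*√((2*(-4)/(-3))*1)) = √(-48201 + √2*√((2*(-4)*(-⅓))*1)) = √(-48201 + √2*√((8/3)*1)) = √(-48201 + √2*√(8/3)) = √(-48201 + √2*(2*√6/3)) = √(-48201 + 4*√3/3)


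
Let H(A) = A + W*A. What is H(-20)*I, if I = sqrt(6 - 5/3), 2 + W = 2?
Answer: -20*sqrt(39)/3 ≈ -41.633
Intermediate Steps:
W = 0 (W = -2 + 2 = 0)
H(A) = A (H(A) = A + 0*A = A + 0 = A)
I = sqrt(39)/3 (I = sqrt(6 - 5*1/3) = sqrt(6 - 5/3) = sqrt(13/3) = sqrt(39)/3 ≈ 2.0817)
H(-20)*I = -20*sqrt(39)/3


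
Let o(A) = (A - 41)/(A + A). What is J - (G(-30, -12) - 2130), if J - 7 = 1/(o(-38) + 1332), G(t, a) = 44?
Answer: 212043999/101311 ≈ 2093.0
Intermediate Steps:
o(A) = (-41 + A)/(2*A) (o(A) = (-41 + A)/((2*A)) = (-41 + A)*(1/(2*A)) = (-41 + A)/(2*A))
J = 709253/101311 (J = 7 + 1/((1/2)*(-41 - 38)/(-38) + 1332) = 7 + 1/((1/2)*(-1/38)*(-79) + 1332) = 7 + 1/(79/76 + 1332) = 7 + 1/(101311/76) = 7 + 76/101311 = 709253/101311 ≈ 7.0007)
J - (G(-30, -12) - 2130) = 709253/101311 - (44 - 2130) = 709253/101311 - 1*(-2086) = 709253/101311 + 2086 = 212043999/101311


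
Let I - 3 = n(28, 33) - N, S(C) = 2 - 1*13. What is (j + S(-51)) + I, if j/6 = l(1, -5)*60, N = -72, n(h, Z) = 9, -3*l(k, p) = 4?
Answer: -407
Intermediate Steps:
l(k, p) = -4/3 (l(k, p) = -⅓*4 = -4/3)
S(C) = -11 (S(C) = 2 - 13 = -11)
j = -480 (j = 6*(-4/3*60) = 6*(-80) = -480)
I = 84 (I = 3 + (9 - 1*(-72)) = 3 + (9 + 72) = 3 + 81 = 84)
(j + S(-51)) + I = (-480 - 11) + 84 = -491 + 84 = -407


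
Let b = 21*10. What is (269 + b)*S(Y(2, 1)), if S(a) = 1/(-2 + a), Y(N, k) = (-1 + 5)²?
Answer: 479/14 ≈ 34.214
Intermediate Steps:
b = 210
Y(N, k) = 16 (Y(N, k) = 4² = 16)
(269 + b)*S(Y(2, 1)) = (269 + 210)/(-2 + 16) = 479/14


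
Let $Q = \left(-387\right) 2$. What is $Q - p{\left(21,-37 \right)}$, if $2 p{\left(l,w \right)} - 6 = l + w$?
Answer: $-769$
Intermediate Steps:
$Q = -774$
$p{\left(l,w \right)} = 3 + \frac{l}{2} + \frac{w}{2}$ ($p{\left(l,w \right)} = 3 + \frac{l + w}{2} = 3 + \left(\frac{l}{2} + \frac{w}{2}\right) = 3 + \frac{l}{2} + \frac{w}{2}$)
$Q - p{\left(21,-37 \right)} = -774 - \left(3 + \frac{1}{2} \cdot 21 + \frac{1}{2} \left(-37\right)\right) = -774 - \left(3 + \frac{21}{2} - \frac{37}{2}\right) = -774 - -5 = -774 + 5 = -769$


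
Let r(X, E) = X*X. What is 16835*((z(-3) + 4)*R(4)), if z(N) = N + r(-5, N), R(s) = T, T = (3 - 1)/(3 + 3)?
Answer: 437710/3 ≈ 1.4590e+5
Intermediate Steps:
r(X, E) = X²
T = ⅓ (T = 2/6 = 2*(⅙) = ⅓ ≈ 0.33333)
R(s) = ⅓
z(N) = 25 + N (z(N) = N + (-5)² = N + 25 = 25 + N)
16835*((z(-3) + 4)*R(4)) = 16835*(((25 - 3) + 4)*(⅓)) = 16835*((22 + 4)*(⅓)) = 16835*(26*(⅓)) = 16835*(26/3) = 437710/3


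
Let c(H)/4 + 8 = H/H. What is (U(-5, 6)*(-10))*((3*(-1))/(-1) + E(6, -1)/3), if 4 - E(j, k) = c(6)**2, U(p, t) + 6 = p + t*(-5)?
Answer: -105370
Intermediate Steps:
U(p, t) = -6 + p - 5*t (U(p, t) = -6 + (p + t*(-5)) = -6 + (p - 5*t) = -6 + p - 5*t)
c(H) = -28 (c(H) = -32 + 4*(H/H) = -32 + 4*1 = -32 + 4 = -28)
E(j, k) = -780 (E(j, k) = 4 - 1*(-28)**2 = 4 - 1*784 = 4 - 784 = -780)
(U(-5, 6)*(-10))*((3*(-1))/(-1) + E(6, -1)/3) = ((-6 - 5 - 5*6)*(-10))*((3*(-1))/(-1) - 780/3) = ((-6 - 5 - 30)*(-10))*(-3*(-1) - 780*1/3) = (-41*(-10))*(3 - 260) = 410*(-257) = -105370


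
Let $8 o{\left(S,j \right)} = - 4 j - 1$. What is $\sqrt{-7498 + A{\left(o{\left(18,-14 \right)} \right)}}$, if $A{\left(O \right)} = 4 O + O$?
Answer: $\frac{i \sqrt{119418}}{4} \approx 86.392 i$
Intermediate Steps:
$o{\left(S,j \right)} = - \frac{1}{8} - \frac{j}{2}$ ($o{\left(S,j \right)} = \frac{- 4 j - 1}{8} = \frac{-1 - 4 j}{8} = - \frac{1}{8} - \frac{j}{2}$)
$A{\left(O \right)} = 5 O$
$\sqrt{-7498 + A{\left(o{\left(18,-14 \right)} \right)}} = \sqrt{-7498 + 5 \left(- \frac{1}{8} - -7\right)} = \sqrt{-7498 + 5 \left(- \frac{1}{8} + 7\right)} = \sqrt{-7498 + 5 \cdot \frac{55}{8}} = \sqrt{-7498 + \frac{275}{8}} = \sqrt{- \frac{59709}{8}} = \frac{i \sqrt{119418}}{4}$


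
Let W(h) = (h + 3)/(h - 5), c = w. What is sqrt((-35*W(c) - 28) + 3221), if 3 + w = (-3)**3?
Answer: sqrt(3166) ≈ 56.267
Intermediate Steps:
w = -30 (w = -3 + (-3)**3 = -3 - 27 = -30)
c = -30
W(h) = (3 + h)/(-5 + h)
sqrt((-35*W(c) - 28) + 3221) = sqrt((-35*(3 - 30)/(-5 - 30) - 28) + 3221) = sqrt((-35*(-27)/(-35) - 28) + 3221) = sqrt((-(-1)*(-27) - 28) + 3221) = sqrt((-35*27/35 - 28) + 3221) = sqrt((-27 - 28) + 3221) = sqrt(-55 + 3221) = sqrt(3166)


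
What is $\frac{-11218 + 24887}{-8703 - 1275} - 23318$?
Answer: $- \frac{232680673}{9978} \approx -23319.0$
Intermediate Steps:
$\frac{-11218 + 24887}{-8703 - 1275} - 23318 = \frac{13669}{-9978} - 23318 = 13669 \left(- \frac{1}{9978}\right) - 23318 = - \frac{13669}{9978} - 23318 = - \frac{232680673}{9978}$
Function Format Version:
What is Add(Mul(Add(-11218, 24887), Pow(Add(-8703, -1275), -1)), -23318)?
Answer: Rational(-232680673, 9978) ≈ -23319.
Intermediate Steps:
Add(Mul(Add(-11218, 24887), Pow(Add(-8703, -1275), -1)), -23318) = Add(Mul(13669, Pow(-9978, -1)), -23318) = Add(Mul(13669, Rational(-1, 9978)), -23318) = Add(Rational(-13669, 9978), -23318) = Rational(-232680673, 9978)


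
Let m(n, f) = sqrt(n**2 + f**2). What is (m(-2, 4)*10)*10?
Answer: 200*sqrt(5) ≈ 447.21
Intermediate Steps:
m(n, f) = sqrt(f**2 + n**2)
(m(-2, 4)*10)*10 = (sqrt(4**2 + (-2)**2)*10)*10 = (sqrt(16 + 4)*10)*10 = (sqrt(20)*10)*10 = ((2*sqrt(5))*10)*10 = (20*sqrt(5))*10 = 200*sqrt(5)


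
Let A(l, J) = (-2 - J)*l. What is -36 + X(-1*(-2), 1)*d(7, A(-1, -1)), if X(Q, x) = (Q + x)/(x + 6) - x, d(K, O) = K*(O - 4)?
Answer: -24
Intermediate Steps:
A(l, J) = l*(-2 - J)
d(K, O) = K*(-4 + O)
X(Q, x) = -x + (Q + x)/(6 + x) (X(Q, x) = (Q + x)/(6 + x) - x = -x + (Q + x)/(6 + x))
-36 + X(-1*(-2), 1)*d(7, A(-1, -1)) = -36 + ((-1*(-2) - 1*1**2 - 5*1)/(6 + 1))*(7*(-4 - 1*(-1)*(2 - 1))) = -36 + ((2 - 1*1 - 5)/7)*(7*(-4 - 1*(-1)*1)) = -36 + ((2 - 1 - 5)/7)*(7*(-4 + 1)) = -36 + ((1/7)*(-4))*(7*(-3)) = -36 - 4/7*(-21) = -36 + 12 = -24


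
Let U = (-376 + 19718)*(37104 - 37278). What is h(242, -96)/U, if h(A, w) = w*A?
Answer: 1936/280459 ≈ 0.0069030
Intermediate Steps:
h(A, w) = A*w
U = -3365508 (U = 19342*(-174) = -3365508)
h(242, -96)/U = (242*(-96))/(-3365508) = -23232*(-1/3365508) = 1936/280459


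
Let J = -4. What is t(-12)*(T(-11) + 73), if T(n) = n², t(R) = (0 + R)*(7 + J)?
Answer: -6984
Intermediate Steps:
t(R) = 3*R (t(R) = (0 + R)*(7 - 4) = R*3 = 3*R)
t(-12)*(T(-11) + 73) = (3*(-12))*((-11)² + 73) = -36*(121 + 73) = -36*194 = -6984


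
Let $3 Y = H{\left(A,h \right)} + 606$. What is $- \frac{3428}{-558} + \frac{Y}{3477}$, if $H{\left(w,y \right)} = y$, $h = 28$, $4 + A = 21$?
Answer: $\frac{2006180}{323361} \approx 6.2041$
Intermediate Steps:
$A = 17$ ($A = -4 + 21 = 17$)
$Y = \frac{634}{3}$ ($Y = \frac{28 + 606}{3} = \frac{1}{3} \cdot 634 = \frac{634}{3} \approx 211.33$)
$- \frac{3428}{-558} + \frac{Y}{3477} = - \frac{3428}{-558} + \frac{634}{3 \cdot 3477} = \left(-3428\right) \left(- \frac{1}{558}\right) + \frac{634}{3} \cdot \frac{1}{3477} = \frac{1714}{279} + \frac{634}{10431} = \frac{2006180}{323361}$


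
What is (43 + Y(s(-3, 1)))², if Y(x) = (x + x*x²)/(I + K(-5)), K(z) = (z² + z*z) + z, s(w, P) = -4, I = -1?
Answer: 207936/121 ≈ 1718.5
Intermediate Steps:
K(z) = z + 2*z² (K(z) = (z² + z²) + z = 2*z² + z = z + 2*z²)
Y(x) = x/44 + x³/44 (Y(x) = (x + x*x²)/(-1 - 5*(1 + 2*(-5))) = (x + x³)/(-1 - 5*(1 - 10)) = (x + x³)/(-1 - 5*(-9)) = (x + x³)/(-1 + 45) = (x + x³)/44 = (x + x³)*(1/44) = x/44 + x³/44)
(43 + Y(s(-3, 1)))² = (43 + (1/44)*(-4)*(1 + (-4)²))² = (43 + (1/44)*(-4)*(1 + 16))² = (43 + (1/44)*(-4)*17)² = (43 - 17/11)² = (456/11)² = 207936/121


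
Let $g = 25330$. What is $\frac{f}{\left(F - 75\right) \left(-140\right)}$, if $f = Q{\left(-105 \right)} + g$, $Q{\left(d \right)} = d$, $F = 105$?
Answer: $- \frac{1009}{168} \approx -6.006$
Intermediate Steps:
$f = 25225$ ($f = -105 + 25330 = 25225$)
$\frac{f}{\left(F - 75\right) \left(-140\right)} = \frac{25225}{\left(105 - 75\right) \left(-140\right)} = \frac{25225}{30 \left(-140\right)} = \frac{25225}{-4200} = 25225 \left(- \frac{1}{4200}\right) = - \frac{1009}{168}$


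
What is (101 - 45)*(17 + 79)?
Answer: 5376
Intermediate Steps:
(101 - 45)*(17 + 79) = 56*96 = 5376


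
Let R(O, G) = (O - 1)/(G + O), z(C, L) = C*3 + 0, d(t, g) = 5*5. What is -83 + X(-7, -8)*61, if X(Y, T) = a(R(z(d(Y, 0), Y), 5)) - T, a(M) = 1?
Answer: 466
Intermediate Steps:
d(t, g) = 25
z(C, L) = 3*C (z(C, L) = 3*C + 0 = 3*C)
R(O, G) = (-1 + O)/(G + O)
X(Y, T) = 1 - T
-83 + X(-7, -8)*61 = -83 + (1 - 1*(-8))*61 = -83 + (1 + 8)*61 = -83 + 9*61 = -83 + 549 = 466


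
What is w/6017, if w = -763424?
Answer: -763424/6017 ≈ -126.88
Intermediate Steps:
w/6017 = -763424/6017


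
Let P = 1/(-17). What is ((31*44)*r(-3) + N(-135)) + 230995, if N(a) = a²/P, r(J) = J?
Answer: -82922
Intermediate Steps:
P = -1/17 ≈ -0.058824
N(a) = -17*a² (N(a) = a²/(-1/17) = a²*(-17) = -17*a²)
((31*44)*r(-3) + N(-135)) + 230995 = ((31*44)*(-3) - 17*(-135)²) + 230995 = (1364*(-3) - 17*18225) + 230995 = (-4092 - 309825) + 230995 = -313917 + 230995 = -82922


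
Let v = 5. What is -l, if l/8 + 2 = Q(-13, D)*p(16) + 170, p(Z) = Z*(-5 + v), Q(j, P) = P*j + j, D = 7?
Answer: -1344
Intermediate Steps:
Q(j, P) = j + P*j
p(Z) = 0 (p(Z) = Z*(-5 + 5) = Z*0 = 0)
l = 1344 (l = -16 + 8*(-13*(1 + 7)*0 + 170) = -16 + 8*(-13*8*0 + 170) = -16 + 8*(-104*0 + 170) = -16 + 8*(0 + 170) = -16 + 8*170 = -16 + 1360 = 1344)
-l = -1*1344 = -1344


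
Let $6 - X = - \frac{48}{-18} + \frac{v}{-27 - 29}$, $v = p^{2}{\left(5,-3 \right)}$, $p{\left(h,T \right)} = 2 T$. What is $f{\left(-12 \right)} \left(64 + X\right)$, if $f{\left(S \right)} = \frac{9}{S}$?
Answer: $- \frac{2855}{56} \approx -50.982$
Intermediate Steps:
$v = 36$ ($v = \left(2 \left(-3\right)\right)^{2} = \left(-6\right)^{2} = 36$)
$X = \frac{167}{42}$ ($X = 6 - \left(- \frac{48}{-18} + \frac{36}{-27 - 29}\right) = 6 - \left(\left(-48\right) \left(- \frac{1}{18}\right) + \frac{36}{-56}\right) = 6 - \left(\frac{8}{3} + 36 \left(- \frac{1}{56}\right)\right) = 6 - \left(\frac{8}{3} - \frac{9}{14}\right) = 6 - \frac{85}{42} = \frac{167}{42} \approx 3.9762$)
$f{\left(-12 \right)} \left(64 + X\right) = \frac{9}{-12} \left(64 + \frac{167}{42}\right) = 9 \left(- \frac{1}{12}\right) \frac{2855}{42} = \left(- \frac{3}{4}\right) \frac{2855}{42} = - \frac{2855}{56}$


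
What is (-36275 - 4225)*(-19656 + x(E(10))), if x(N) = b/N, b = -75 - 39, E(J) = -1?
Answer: 791451000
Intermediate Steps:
b = -114
x(N) = -114/N
(-36275 - 4225)*(-19656 + x(E(10))) = (-36275 - 4225)*(-19656 - 114/(-1)) = -40500*(-19656 - 114*(-1)) = -40500*(-19656 + 114) = -40500*(-19542) = 791451000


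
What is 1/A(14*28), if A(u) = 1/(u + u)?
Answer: 784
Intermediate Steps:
A(u) = 1/(2*u)
1/A(14*28) = 1/(1/(2*((14*28)))) = 1/((1/2)/392) = 1/((1/2)*(1/392)) = 1/(1/784) = 784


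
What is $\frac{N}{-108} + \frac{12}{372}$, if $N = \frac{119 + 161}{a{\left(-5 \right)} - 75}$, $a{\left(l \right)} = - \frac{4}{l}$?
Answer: $\frac{2981}{44361} \approx 0.067199$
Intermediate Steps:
$N = - \frac{200}{53}$ ($N = \frac{119 + 161}{- \frac{4}{-5} - 75} = \frac{280}{\left(-4\right) \left(- \frac{1}{5}\right) - 75} = \frac{280}{\frac{4}{5} - 75} = \frac{280}{- \frac{371}{5}} = 280 \left(- \frac{5}{371}\right) = - \frac{200}{53} \approx -3.7736$)
$\frac{N}{-108} + \frac{12}{372} = - \frac{200}{53 \left(-108\right)} + \frac{12}{372} = \left(- \frac{200}{53}\right) \left(- \frac{1}{108}\right) + 12 \cdot \frac{1}{372} = \frac{50}{1431} + \frac{1}{31} = \frac{2981}{44361}$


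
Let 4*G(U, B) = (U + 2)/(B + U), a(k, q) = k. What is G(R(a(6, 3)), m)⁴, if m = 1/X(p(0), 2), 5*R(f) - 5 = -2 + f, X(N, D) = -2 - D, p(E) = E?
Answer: 130321/923521 ≈ 0.14111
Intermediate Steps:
R(f) = ⅗ + f/5 (R(f) = 1 + (-2 + f)/5 = 1 + (-⅖ + f/5) = ⅗ + f/5)
m = -¼ (m = 1/(-2 - 1*2) = 1/(-2 - 2) = 1/(-4) = -¼ ≈ -0.25000)
G(U, B) = (2 + U)/(4*(B + U)) (G(U, B) = ((U + 2)/(B + U))/4 = ((2 + U)/(B + U))/4 = (2 + U)/(4*(B + U)))
G(R(a(6, 3)), m)⁴ = ((2 + (⅗ + (⅕)*6))/(4*(-¼ + (⅗ + (⅕)*6))))⁴ = ((2 + (⅗ + 6/5))/(4*(-¼ + (⅗ + 6/5))))⁴ = ((2 + 9/5)/(4*(-¼ + 9/5)))⁴ = ((¼)*(19/5)/(31/20))⁴ = ((¼)*(20/31)*(19/5))⁴ = (19/31)⁴ = 130321/923521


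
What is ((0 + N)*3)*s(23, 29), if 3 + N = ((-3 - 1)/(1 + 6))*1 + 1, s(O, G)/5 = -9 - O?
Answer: 8640/7 ≈ 1234.3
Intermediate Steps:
s(O, G) = -45 - 5*O (s(O, G) = 5*(-9 - O) = -45 - 5*O)
N = -18/7 (N = -3 + (((-3 - 1)/(1 + 6))*1 + 1) = -3 + (-4/7*1 + 1) = -3 + (-4/7 + 1) = -3 + 3/7 = -18/7 ≈ -2.5714)
((0 + N)*3)*s(23, 29) = ((0 - 18/7)*3)*(-45 - 5*23) = (-18/7*3)*(-45 - 115) = -54/7*(-160) = 8640/7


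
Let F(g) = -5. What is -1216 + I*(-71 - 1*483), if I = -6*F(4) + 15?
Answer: -26146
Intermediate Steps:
I = 45 (I = -6*(-5) + 15 = 30 + 15 = 45)
-1216 + I*(-71 - 1*483) = -1216 + 45*(-71 - 1*483) = -1216 + 45*(-71 - 483) = -1216 + 45*(-554) = -1216 - 24930 = -26146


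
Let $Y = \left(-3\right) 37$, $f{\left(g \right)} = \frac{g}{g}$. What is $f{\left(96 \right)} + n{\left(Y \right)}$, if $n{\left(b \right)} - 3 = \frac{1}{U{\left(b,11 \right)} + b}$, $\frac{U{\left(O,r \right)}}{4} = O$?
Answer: $\frac{2219}{555} \approx 3.9982$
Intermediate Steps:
$U{\left(O,r \right)} = 4 O$
$f{\left(g \right)} = 1$
$Y = -111$
$n{\left(b \right)} = 3 + \frac{1}{5 b}$ ($n{\left(b \right)} = 3 + \frac{1}{4 b + b} = 3 + \frac{1}{5 b}$)
$f{\left(96 \right)} + n{\left(Y \right)} = 1 + \left(3 + \frac{1}{5 \left(-111\right)}\right) = 1 + \left(3 + \frac{1}{5} \left(- \frac{1}{111}\right)\right) = 1 + \left(3 - \frac{1}{555}\right) = 1 + \frac{1664}{555} = \frac{2219}{555}$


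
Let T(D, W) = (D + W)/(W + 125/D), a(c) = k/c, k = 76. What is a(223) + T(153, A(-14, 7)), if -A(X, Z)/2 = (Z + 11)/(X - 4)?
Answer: 5321201/96113 ≈ 55.364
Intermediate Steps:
a(c) = 76/c
A(X, Z) = -2*(11 + Z)/(-4 + X) (A(X, Z) = -2*(Z + 11)/(X - 4) = -2*(11 + Z)/(-4 + X))
T(D, W) = (D + W)/(W + 125/D)
a(223) + T(153, A(-14, 7)) = 76/223 + 153*(153 + 2*(-11 - 1*7)/(-4 - 14))/(125 + 153*(2*(-11 - 1*7)/(-4 - 14))) = 76*(1/223) + 153*(153 + 2*(-11 - 7)/(-18))/(125 + 153*(2*(-11 - 7)/(-18))) = 76/223 + 153*(153 + 2*(-1/18)*(-18))/(125 + 153*(2*(-1/18)*(-18))) = 76/223 + 153*(153 + 2)/(125 + 153*2) = 76/223 + 153*155/(125 + 306) = 76/223 + 153*155/431 = 76/223 + 153*(1/431)*155 = 76/223 + 23715/431 = 5321201/96113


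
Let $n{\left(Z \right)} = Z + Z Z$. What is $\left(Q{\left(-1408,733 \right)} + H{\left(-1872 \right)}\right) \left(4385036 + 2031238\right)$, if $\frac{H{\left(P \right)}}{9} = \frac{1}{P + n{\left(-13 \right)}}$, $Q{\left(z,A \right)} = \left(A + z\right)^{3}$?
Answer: $- \frac{564365235112936911}{286} \approx -1.9733 \cdot 10^{15}$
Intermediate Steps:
$n{\left(Z \right)} = Z + Z^{2}$
$H{\left(P \right)} = \frac{9}{156 + P}$ ($H{\left(P \right)} = \frac{9}{P - 13 \left(1 - 13\right)} = \frac{9}{P - -156} = \frac{9}{P + 156} = \frac{9}{156 + P}$)
$\left(Q{\left(-1408,733 \right)} + H{\left(-1872 \right)}\right) \left(4385036 + 2031238\right) = \left(\left(733 - 1408\right)^{3} + \frac{9}{156 - 1872}\right) \left(4385036 + 2031238\right) = \left(\left(-675\right)^{3} + \frac{9}{-1716}\right) 6416274 = \left(-307546875 + 9 \left(- \frac{1}{1716}\right)\right) 6416274 = \left(-307546875 - \frac{3}{572}\right) 6416274 = \left(- \frac{175916812503}{572}\right) 6416274 = - \frac{564365235112936911}{286}$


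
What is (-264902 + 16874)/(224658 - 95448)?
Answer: -41338/21535 ≈ -1.9196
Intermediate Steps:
(-264902 + 16874)/(224658 - 95448) = -248028/129210 = -248028*1/129210 = -41338/21535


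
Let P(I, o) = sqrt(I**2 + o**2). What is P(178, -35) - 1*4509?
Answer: -4509 + sqrt(32909) ≈ -4327.6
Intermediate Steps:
P(178, -35) - 1*4509 = sqrt(178**2 + (-35)**2) - 1*4509 = sqrt(31684 + 1225) - 4509 = sqrt(32909) - 4509 = -4509 + sqrt(32909)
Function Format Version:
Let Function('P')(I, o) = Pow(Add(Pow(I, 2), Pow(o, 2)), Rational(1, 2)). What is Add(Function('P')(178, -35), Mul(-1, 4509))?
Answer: Add(-4509, Pow(32909, Rational(1, 2))) ≈ -4327.6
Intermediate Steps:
Add(Function('P')(178, -35), Mul(-1, 4509)) = Add(Pow(Add(Pow(178, 2), Pow(-35, 2)), Rational(1, 2)), Mul(-1, 4509)) = Add(Pow(Add(31684, 1225), Rational(1, 2)), -4509) = Add(Pow(32909, Rational(1, 2)), -4509) = Add(-4509, Pow(32909, Rational(1, 2)))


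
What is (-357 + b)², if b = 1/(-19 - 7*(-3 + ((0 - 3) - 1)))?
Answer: 114682681/900 ≈ 1.2743e+5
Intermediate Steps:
b = 1/30 (b = 1/(-19 - 7*(-3 + (-3 - 1))) = 1/(-19 - 7*(-3 - 4)) = 1/(-19 - 7*(-7)) = 1/(-19 + 49) = 1/30 ≈ 0.033333)
(-357 + b)² = (-357 + 1/30)² = (-10709/30)² = 114682681/900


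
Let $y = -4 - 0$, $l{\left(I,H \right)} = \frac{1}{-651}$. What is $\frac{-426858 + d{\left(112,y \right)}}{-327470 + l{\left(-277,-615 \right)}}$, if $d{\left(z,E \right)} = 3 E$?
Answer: $\frac{277892370}{213182971} \approx 1.3035$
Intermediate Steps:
$l{\left(I,H \right)} = - \frac{1}{651}$
$y = -4$ ($y = -4 + 0 = -4$)
$\frac{-426858 + d{\left(112,y \right)}}{-327470 + l{\left(-277,-615 \right)}} = \frac{-426858 + 3 \left(-4\right)}{-327470 - \frac{1}{651}} = \frac{-426858 - 12}{- \frac{213182971}{651}} = \left(-426870\right) \left(- \frac{651}{213182971}\right) = \frac{277892370}{213182971}$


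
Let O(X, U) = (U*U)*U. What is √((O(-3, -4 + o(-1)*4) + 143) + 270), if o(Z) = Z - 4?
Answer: I*√13411 ≈ 115.81*I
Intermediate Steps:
o(Z) = -4 + Z
O(X, U) = U³ (O(X, U) = U²*U = U³)
√((O(-3, -4 + o(-1)*4) + 143) + 270) = √(((-4 + (-4 - 1)*4)³ + 143) + 270) = √(((-4 - 5*4)³ + 143) + 270) = √(((-4 - 20)³ + 143) + 270) = √(((-24)³ + 143) + 270) = √((-13824 + 143) + 270) = √(-13681 + 270) = √(-13411) = I*√13411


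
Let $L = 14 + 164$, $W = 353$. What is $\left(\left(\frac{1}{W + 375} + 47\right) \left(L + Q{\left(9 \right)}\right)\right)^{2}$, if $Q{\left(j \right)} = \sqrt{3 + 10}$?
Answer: $\frac{37110945512033}{529984} + \frac{104201474921 \sqrt{13}}{132496} \approx 7.2858 \cdot 10^{7}$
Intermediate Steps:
$Q{\left(j \right)} = \sqrt{13}$
$L = 178$
$\left(\left(\frac{1}{W + 375} + 47\right) \left(L + Q{\left(9 \right)}\right)\right)^{2} = \left(\left(\frac{1}{353 + 375} + 47\right) \left(178 + \sqrt{13}\right)\right)^{2} = \left(\left(\frac{1}{728} + 47\right) \left(178 + \sqrt{13}\right)\right)^{2} = \left(\frac{34217 \left(178 + \sqrt{13}\right)}{728}\right)^{2} = \left(\frac{3045313}{364} + \frac{34217 \sqrt{13}}{728}\right)^{2}$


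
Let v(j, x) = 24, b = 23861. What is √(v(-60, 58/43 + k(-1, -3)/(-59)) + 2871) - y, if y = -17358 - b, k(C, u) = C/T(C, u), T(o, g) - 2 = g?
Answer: 41219 + √2895 ≈ 41273.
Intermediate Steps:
T(o, g) = 2 + g
k(C, u) = C/(2 + u)
y = -41219 (y = -17358 - 1*23861 = -17358 - 23861 = -41219)
√(v(-60, 58/43 + k(-1, -3)/(-59)) + 2871) - y = √(24 + 2871) - 1*(-41219) = √2895 + 41219 = 41219 + √2895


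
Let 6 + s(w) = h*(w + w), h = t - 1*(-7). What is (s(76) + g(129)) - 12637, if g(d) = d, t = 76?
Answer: 102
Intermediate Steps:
h = 83 (h = 76 - 1*(-7) = 76 + 7 = 83)
s(w) = -6 + 166*w (s(w) = -6 + 83*(w + w) = -6 + 83*(2*w) = -6 + 166*w)
(s(76) + g(129)) - 12637 = ((-6 + 166*76) + 129) - 12637 = ((-6 + 12616) + 129) - 12637 = (12610 + 129) - 12637 = 12739 - 12637 = 102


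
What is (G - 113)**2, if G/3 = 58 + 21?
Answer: 15376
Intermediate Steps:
G = 237 (G = 3*(58 + 21) = 3*79 = 237)
(G - 113)**2 = (237 - 113)**2 = 124**2 = 15376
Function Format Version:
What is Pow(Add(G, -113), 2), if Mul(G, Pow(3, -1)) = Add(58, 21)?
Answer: 15376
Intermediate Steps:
G = 237 (G = Mul(3, Add(58, 21)) = Mul(3, 79) = 237)
Pow(Add(G, -113), 2) = Pow(Add(237, -113), 2) = Pow(124, 2) = 15376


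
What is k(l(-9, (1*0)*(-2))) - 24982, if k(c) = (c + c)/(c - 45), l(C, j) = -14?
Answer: -1473910/59 ≈ -24982.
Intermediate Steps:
k(c) = 2*c/(-45 + c) (k(c) = (2*c)/(-45 + c) = 2*c/(-45 + c))
k(l(-9, (1*0)*(-2))) - 24982 = 2*(-14)/(-45 - 14) - 24982 = 2*(-14)/(-59) - 24982 = 2*(-14)*(-1/59) - 24982 = 28/59 - 24982 = -1473910/59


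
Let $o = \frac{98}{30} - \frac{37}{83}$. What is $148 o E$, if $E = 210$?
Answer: $\frac{7276864}{83} \approx 87673.0$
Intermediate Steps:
$o = \frac{3512}{1245}$ ($o = 98 \cdot \frac{1}{30} - \frac{37}{83} = \frac{49}{15} - \frac{37}{83} = \frac{3512}{1245} \approx 2.8209$)
$148 o E = 148 \cdot \frac{3512}{1245} \cdot 210 = \frac{519776}{1245} \cdot 210 = \frac{7276864}{83}$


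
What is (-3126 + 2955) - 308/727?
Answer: -124625/727 ≈ -171.42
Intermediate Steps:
(-3126 + 2955) - 308/727 = -171 - 308*1/727 = -171 - 308/727 = -124625/727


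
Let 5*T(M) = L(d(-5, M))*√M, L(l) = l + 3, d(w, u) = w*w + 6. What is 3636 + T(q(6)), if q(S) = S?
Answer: 3636 + 34*√6/5 ≈ 3652.7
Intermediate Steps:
d(w, u) = 6 + w² (d(w, u) = w² + 6 = 6 + w²)
L(l) = 3 + l
T(M) = 34*√M/5 (T(M) = ((3 + (6 + (-5)²))*√M)/5 = ((3 + (6 + 25))*√M)/5 = ((3 + 31)*√M)/5 = (34*√M)/5 = 34*√M/5)
3636 + T(q(6)) = 3636 + 34*√6/5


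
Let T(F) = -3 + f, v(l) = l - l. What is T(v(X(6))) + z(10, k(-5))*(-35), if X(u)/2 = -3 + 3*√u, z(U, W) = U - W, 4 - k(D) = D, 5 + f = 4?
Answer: -39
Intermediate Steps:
f = -1 (f = -5 + 4 = -1)
k(D) = 4 - D
X(u) = -6 + 6*√u (X(u) = 2*(-3 + 3*√u) = -6 + 6*√u)
v(l) = 0
T(F) = -4 (T(F) = -3 - 1 = -4)
T(v(X(6))) + z(10, k(-5))*(-35) = -4 + (10 - (4 - 1*(-5)))*(-35) = -4 + (10 - (4 + 5))*(-35) = -4 + (10 - 1*9)*(-35) = -4 + (10 - 9)*(-35) = -4 + 1*(-35) = -4 - 35 = -39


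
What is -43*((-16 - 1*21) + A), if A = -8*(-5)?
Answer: -129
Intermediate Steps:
A = 40
-43*((-16 - 1*21) + A) = -43*((-16 - 1*21) + 40) = -43*((-16 - 21) + 40) = -43*(-37 + 40) = -43*3 = -129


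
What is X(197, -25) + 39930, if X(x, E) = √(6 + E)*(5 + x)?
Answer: 39930 + 202*I*√19 ≈ 39930.0 + 880.5*I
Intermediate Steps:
X(197, -25) + 39930 = √(6 - 25)*(5 + 197) + 39930 = √(-19)*202 + 39930 = (I*√19)*202 + 39930 = 202*I*√19 + 39930 = 39930 + 202*I*√19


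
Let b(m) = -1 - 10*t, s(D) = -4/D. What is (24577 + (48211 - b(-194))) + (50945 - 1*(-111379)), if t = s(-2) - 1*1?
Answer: 235123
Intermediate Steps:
t = 1 (t = -4/(-2) - 1*1 = -4*(-½) - 1 = 2 - 1 = 1)
b(m) = -11 (b(m) = -1 - 10*1 = -1 - 10 = -11)
(24577 + (48211 - b(-194))) + (50945 - 1*(-111379)) = (24577 + (48211 - 1*(-11))) + (50945 - 1*(-111379)) = (24577 + (48211 + 11)) + (50945 + 111379) = (24577 + 48222) + 162324 = 72799 + 162324 = 235123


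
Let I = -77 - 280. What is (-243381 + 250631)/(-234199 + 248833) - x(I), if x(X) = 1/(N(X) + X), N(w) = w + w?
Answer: 432188/870723 ≈ 0.49636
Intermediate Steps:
I = -357
N(w) = 2*w
x(X) = 1/(3*X) (x(X) = 1/(2*X + X) = 1/(3*X))
(-243381 + 250631)/(-234199 + 248833) - x(I) = (-243381 + 250631)/(-234199 + 248833) - 1/(3*(-357)) = 7250/14634 - (-1)/(3*357) = 7250*(1/14634) - 1*(-1/1071) = 3625/7317 + 1/1071 = 432188/870723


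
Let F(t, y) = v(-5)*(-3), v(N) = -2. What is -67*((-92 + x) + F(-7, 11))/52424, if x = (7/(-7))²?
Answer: 5695/52424 ≈ 0.10863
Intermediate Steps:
x = 1 (x = (7*(-⅐))² = (-1)² = 1)
F(t, y) = 6 (F(t, y) = -2*(-3) = 6)
-67*((-92 + x) + F(-7, 11))/52424 = -67*((-92 + 1) + 6)/52424 = -67*(-91 + 6)*(1/52424) = -67*(-85)*(1/52424) = 5695*(1/52424) = 5695/52424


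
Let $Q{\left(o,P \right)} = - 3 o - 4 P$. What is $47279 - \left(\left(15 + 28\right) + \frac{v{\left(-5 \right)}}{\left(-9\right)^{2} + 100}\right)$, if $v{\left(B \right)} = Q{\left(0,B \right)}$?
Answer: $\frac{8549696}{181} \approx 47236.0$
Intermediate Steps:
$Q{\left(o,P \right)} = - 4 P - 3 o$
$v{\left(B \right)} = - 4 B$ ($v{\left(B \right)} = - 4 B - 0 = - 4 B + 0 = - 4 B$)
$47279 - \left(\left(15 + 28\right) + \frac{v{\left(-5 \right)}}{\left(-9\right)^{2} + 100}\right) = 47279 - \left(\left(15 + 28\right) + \frac{\left(-4\right) \left(-5\right)}{\left(-9\right)^{2} + 100}\right) = 47279 - \left(43 + \frac{20}{81 + 100}\right) = 47279 - \left(43 + \frac{20}{181}\right) = 47279 - \frac{7803}{181} = \frac{8549696}{181}$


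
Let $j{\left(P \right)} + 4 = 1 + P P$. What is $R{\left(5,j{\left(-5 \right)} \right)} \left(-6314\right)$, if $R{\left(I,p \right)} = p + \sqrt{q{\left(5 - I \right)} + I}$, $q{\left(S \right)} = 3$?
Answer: $-138908 - 12628 \sqrt{2} \approx -1.5677 \cdot 10^{5}$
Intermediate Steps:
$j{\left(P \right)} = -3 + P^{2}$ ($j{\left(P \right)} = -4 + \left(1 + P P\right) = -4 + \left(1 + P^{2}\right) = -3 + P^{2}$)
$R{\left(I,p \right)} = p + \sqrt{3 + I}$
$R{\left(5,j{\left(-5 \right)} \right)} \left(-6314\right) = \left(\left(-3 + \left(-5\right)^{2}\right) + \sqrt{3 + 5}\right) \left(-6314\right) = \left(\left(-3 + 25\right) + \sqrt{8}\right) \left(-6314\right) = \left(22 + 2 \sqrt{2}\right) \left(-6314\right) = -138908 - 12628 \sqrt{2}$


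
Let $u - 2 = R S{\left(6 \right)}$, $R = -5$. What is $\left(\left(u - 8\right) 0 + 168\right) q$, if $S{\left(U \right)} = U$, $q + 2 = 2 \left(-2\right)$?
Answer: $-1008$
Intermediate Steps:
$q = -6$ ($q = -2 + 2 \left(-2\right) = -2 - 4 = -6$)
$u = -28$ ($u = 2 - 30 = -28$)
$\left(\left(u - 8\right) 0 + 168\right) q = \left(\left(-28 - 8\right) 0 + 168\right) \left(-6\right) = \left(\left(-36\right) 0 + 168\right) \left(-6\right) = \left(0 + 168\right) \left(-6\right) = 168 \left(-6\right) = -1008$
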